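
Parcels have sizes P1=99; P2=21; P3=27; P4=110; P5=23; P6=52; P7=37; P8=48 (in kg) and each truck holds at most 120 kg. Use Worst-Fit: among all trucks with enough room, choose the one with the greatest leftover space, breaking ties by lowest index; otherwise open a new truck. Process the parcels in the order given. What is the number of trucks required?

4 trucks

Put P1 (99 kg) in truck 1; 21 kg remain.
Put P2 (21 kg) in truck 1; 0 kg remain.
Put P3 (27 kg) in truck 2; 93 kg remain.
Put P4 (110 kg) in truck 3; 10 kg remain.
Put P5 (23 kg) in truck 2; 70 kg remain.
Put P6 (52 kg) in truck 2; 18 kg remain.
Put P7 (37 kg) in truck 4; 83 kg remain.
Put P8 (48 kg) in truck 4; 35 kg remain.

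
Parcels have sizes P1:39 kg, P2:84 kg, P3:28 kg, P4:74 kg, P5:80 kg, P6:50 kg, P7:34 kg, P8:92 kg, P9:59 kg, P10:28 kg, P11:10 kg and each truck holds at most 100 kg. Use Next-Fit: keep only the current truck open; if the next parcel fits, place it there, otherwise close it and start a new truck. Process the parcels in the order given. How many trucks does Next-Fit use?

P1 (39 kg) → truck 1 (remaining 61 kg)
P2 (84 kg) → truck 2 (remaining 16 kg)
P3 (28 kg) → truck 3 (remaining 72 kg)
P4 (74 kg) → truck 4 (remaining 26 kg)
P5 (80 kg) → truck 5 (remaining 20 kg)
P6 (50 kg) → truck 6 (remaining 50 kg)
P7 (34 kg) → truck 6 (remaining 16 kg)
P8 (92 kg) → truck 7 (remaining 8 kg)
P9 (59 kg) → truck 8 (remaining 41 kg)
P10 (28 kg) → truck 8 (remaining 13 kg)
P11 (10 kg) → truck 8 (remaining 3 kg)
Final trucks: [39] [84] [28] [74] [80] [50,34] [92] [59,28,10].

8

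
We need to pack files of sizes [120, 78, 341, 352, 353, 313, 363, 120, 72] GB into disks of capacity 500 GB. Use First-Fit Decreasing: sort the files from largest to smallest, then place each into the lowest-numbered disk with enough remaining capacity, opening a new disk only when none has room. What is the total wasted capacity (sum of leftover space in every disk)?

388

Sorted descending: 363, 353, 352, 341, 313, 120, 120, 78, 72.
disk 1: place 363 GB, 137 GB left
disk 2: place 353 GB, 147 GB left
disk 3: place 352 GB, 148 GB left
disk 4: place 341 GB, 159 GB left
disk 5: place 313 GB, 187 GB left
disk 1: place 120 GB, 17 GB left
disk 2: place 120 GB, 27 GB left
disk 3: place 78 GB, 70 GB left
disk 4: place 72 GB, 87 GB left
5 disks × 500 GB = 2500 GB; used 2112 GB; unused 388 GB.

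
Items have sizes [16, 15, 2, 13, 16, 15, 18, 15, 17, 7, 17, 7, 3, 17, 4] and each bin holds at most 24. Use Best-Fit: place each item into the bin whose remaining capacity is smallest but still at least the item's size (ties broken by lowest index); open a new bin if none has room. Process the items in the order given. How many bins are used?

10

Put 16 in bin 1; 8 remain.
Put 15 in bin 2; 9 remain.
Put 2 in bin 1; 6 remain.
Put 13 in bin 3; 11 remain.
Put 16 in bin 4; 8 remain.
Put 15 in bin 5; 9 remain.
Put 18 in bin 6; 6 remain.
Put 15 in bin 7; 9 remain.
Put 17 in bin 8; 7 remain.
Put 7 in bin 8; 0 remain.
Put 17 in bin 9; 7 remain.
Put 7 in bin 9; 0 remain.
Put 3 in bin 1; 3 remain.
Put 17 in bin 10; 7 remain.
Put 4 in bin 6; 2 remain.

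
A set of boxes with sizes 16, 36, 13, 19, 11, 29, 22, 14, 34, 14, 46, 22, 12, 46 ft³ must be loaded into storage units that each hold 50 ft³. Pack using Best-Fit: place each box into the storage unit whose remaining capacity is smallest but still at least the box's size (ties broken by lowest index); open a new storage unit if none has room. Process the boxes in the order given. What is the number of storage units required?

8 storage units

16 ft³ → storage unit 1 (remaining 34 ft³)
36 ft³ → storage unit 2 (remaining 14 ft³)
13 ft³ → storage unit 2 (remaining 1 ft³)
19 ft³ → storage unit 1 (remaining 15 ft³)
11 ft³ → storage unit 1 (remaining 4 ft³)
29 ft³ → storage unit 3 (remaining 21 ft³)
22 ft³ → storage unit 4 (remaining 28 ft³)
14 ft³ → storage unit 3 (remaining 7 ft³)
34 ft³ → storage unit 5 (remaining 16 ft³)
14 ft³ → storage unit 5 (remaining 2 ft³)
46 ft³ → storage unit 6 (remaining 4 ft³)
22 ft³ → storage unit 4 (remaining 6 ft³)
12 ft³ → storage unit 7 (remaining 38 ft³)
46 ft³ → storage unit 8 (remaining 4 ft³)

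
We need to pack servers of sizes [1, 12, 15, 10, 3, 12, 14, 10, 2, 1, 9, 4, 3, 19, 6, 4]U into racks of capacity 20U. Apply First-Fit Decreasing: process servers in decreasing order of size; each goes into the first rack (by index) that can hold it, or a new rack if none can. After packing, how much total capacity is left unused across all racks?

Sorted descending: 19, 15, 14, 12, 12, 10, 10, 9, 6, 4, 4, 3, 3, 2, 1, 1.
19U → rack 1 (remaining 1U)
15U → rack 2 (remaining 5U)
14U → rack 3 (remaining 6U)
12U → rack 4 (remaining 8U)
12U → rack 5 (remaining 8U)
10U → rack 6 (remaining 10U)
10U → rack 6 (remaining 0U)
9U → rack 7 (remaining 11U)
6U → rack 3 (remaining 0U)
4U → rack 2 (remaining 1U)
4U → rack 4 (remaining 4U)
3U → rack 4 (remaining 1U)
3U → rack 5 (remaining 5U)
2U → rack 5 (remaining 3U)
1U → rack 1 (remaining 0U)
1U → rack 2 (remaining 0U)
7 racks × 20U = 140U; used 125U; unused 15U.

15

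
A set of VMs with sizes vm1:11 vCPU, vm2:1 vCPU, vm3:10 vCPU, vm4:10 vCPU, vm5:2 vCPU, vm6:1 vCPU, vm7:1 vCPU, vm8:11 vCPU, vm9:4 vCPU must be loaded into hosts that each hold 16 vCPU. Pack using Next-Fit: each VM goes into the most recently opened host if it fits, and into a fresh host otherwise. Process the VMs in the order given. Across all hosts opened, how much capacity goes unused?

13

vm1 (11 vCPU) → host 1 (remaining 5 vCPU)
vm2 (1 vCPU) → host 1 (remaining 4 vCPU)
vm3 (10 vCPU) → host 2 (remaining 6 vCPU)
vm4 (10 vCPU) → host 3 (remaining 6 vCPU)
vm5 (2 vCPU) → host 3 (remaining 4 vCPU)
vm6 (1 vCPU) → host 3 (remaining 3 vCPU)
vm7 (1 vCPU) → host 3 (remaining 2 vCPU)
vm8 (11 vCPU) → host 4 (remaining 5 vCPU)
vm9 (4 vCPU) → host 4 (remaining 1 vCPU)
4 hosts × 16 vCPU = 64 vCPU; used 51 vCPU; unused 13 vCPU.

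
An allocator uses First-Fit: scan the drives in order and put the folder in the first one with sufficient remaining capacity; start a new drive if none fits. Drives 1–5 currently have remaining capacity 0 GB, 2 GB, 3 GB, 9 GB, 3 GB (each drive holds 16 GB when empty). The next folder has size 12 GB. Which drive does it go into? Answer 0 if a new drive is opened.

No drive has ≥ 12 GB free, so a new drive is opened.

0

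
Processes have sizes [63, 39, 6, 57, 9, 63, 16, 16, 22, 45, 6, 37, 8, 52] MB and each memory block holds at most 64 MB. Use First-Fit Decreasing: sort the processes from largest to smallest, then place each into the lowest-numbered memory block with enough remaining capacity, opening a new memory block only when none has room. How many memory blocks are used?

Sorted descending: 63, 63, 57, 52, 45, 39, 37, 22, 16, 16, 9, 8, 6, 6.
memory block 1: place 63 MB, 1 MB left
memory block 2: place 63 MB, 1 MB left
memory block 3: place 57 MB, 7 MB left
memory block 4: place 52 MB, 12 MB left
memory block 5: place 45 MB, 19 MB left
memory block 6: place 39 MB, 25 MB left
memory block 7: place 37 MB, 27 MB left
memory block 6: place 22 MB, 3 MB left
memory block 5: place 16 MB, 3 MB left
memory block 7: place 16 MB, 11 MB left
memory block 4: place 9 MB, 3 MB left
memory block 7: place 8 MB, 3 MB left
memory block 3: place 6 MB, 1 MB left
memory block 8: place 6 MB, 58 MB left
Final memory blocks: [63] [63] [57,6] [52,9] [45,16] [39,22] [37,16,8] [6].

8 memory blocks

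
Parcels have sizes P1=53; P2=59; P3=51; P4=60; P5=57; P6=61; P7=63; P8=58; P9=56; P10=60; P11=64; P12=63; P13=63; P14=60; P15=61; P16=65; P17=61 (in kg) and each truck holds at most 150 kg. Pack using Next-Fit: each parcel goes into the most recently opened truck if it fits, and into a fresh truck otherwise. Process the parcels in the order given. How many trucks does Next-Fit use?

9 trucks

Put P1 (53 kg) in truck 1; 97 kg remain.
Put P2 (59 kg) in truck 1; 38 kg remain.
Put P3 (51 kg) in truck 2; 99 kg remain.
Put P4 (60 kg) in truck 2; 39 kg remain.
Put P5 (57 kg) in truck 3; 93 kg remain.
Put P6 (61 kg) in truck 3; 32 kg remain.
Put P7 (63 kg) in truck 4; 87 kg remain.
Put P8 (58 kg) in truck 4; 29 kg remain.
Put P9 (56 kg) in truck 5; 94 kg remain.
Put P10 (60 kg) in truck 5; 34 kg remain.
Put P11 (64 kg) in truck 6; 86 kg remain.
Put P12 (63 kg) in truck 6; 23 kg remain.
Put P13 (63 kg) in truck 7; 87 kg remain.
Put P14 (60 kg) in truck 7; 27 kg remain.
Put P15 (61 kg) in truck 8; 89 kg remain.
Put P16 (65 kg) in truck 8; 24 kg remain.
Put P17 (61 kg) in truck 9; 89 kg remain.
Final trucks: [53,59] [51,60] [57,61] [63,58] [56,60] [64,63] [63,60] [61,65] [61].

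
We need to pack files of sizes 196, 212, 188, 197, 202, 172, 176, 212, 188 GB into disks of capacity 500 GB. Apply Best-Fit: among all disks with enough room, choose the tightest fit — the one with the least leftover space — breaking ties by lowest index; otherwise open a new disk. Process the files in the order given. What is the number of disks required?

5

Put 196 GB in disk 1; 304 GB remain.
Put 212 GB in disk 1; 92 GB remain.
Put 188 GB in disk 2; 312 GB remain.
Put 197 GB in disk 2; 115 GB remain.
Put 202 GB in disk 3; 298 GB remain.
Put 172 GB in disk 3; 126 GB remain.
Put 176 GB in disk 4; 324 GB remain.
Put 212 GB in disk 4; 112 GB remain.
Put 188 GB in disk 5; 312 GB remain.
Final disks: [196,212] [188,197] [202,172] [176,212] [188].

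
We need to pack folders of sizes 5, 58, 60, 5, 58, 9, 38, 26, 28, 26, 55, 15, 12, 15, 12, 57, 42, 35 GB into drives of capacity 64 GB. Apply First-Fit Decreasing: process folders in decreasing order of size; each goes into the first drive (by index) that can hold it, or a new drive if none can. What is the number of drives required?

10

Sorted descending: 60, 58, 58, 57, 55, 42, 38, 35, 28, 26, 26, 15, 15, 12, 12, 9, 5, 5.
drive 1: place 60 GB, 4 GB left
drive 2: place 58 GB, 6 GB left
drive 3: place 58 GB, 6 GB left
drive 4: place 57 GB, 7 GB left
drive 5: place 55 GB, 9 GB left
drive 6: place 42 GB, 22 GB left
drive 7: place 38 GB, 26 GB left
drive 8: place 35 GB, 29 GB left
drive 8: place 28 GB, 1 GB left
drive 7: place 26 GB, 0 GB left
drive 9: place 26 GB, 38 GB left
drive 6: place 15 GB, 7 GB left
drive 9: place 15 GB, 23 GB left
drive 9: place 12 GB, 11 GB left
drive 10: place 12 GB, 52 GB left
drive 5: place 9 GB, 0 GB left
drive 2: place 5 GB, 1 GB left
drive 3: place 5 GB, 1 GB left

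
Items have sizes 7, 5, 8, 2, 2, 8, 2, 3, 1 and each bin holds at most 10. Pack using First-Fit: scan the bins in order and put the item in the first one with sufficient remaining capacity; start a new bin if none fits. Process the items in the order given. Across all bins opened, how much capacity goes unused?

7 → bin 1 (remaining 3)
5 → bin 2 (remaining 5)
8 → bin 3 (remaining 2)
2 → bin 1 (remaining 1)
2 → bin 2 (remaining 3)
8 → bin 4 (remaining 2)
2 → bin 2 (remaining 1)
3 → bin 5 (remaining 7)
1 → bin 1 (remaining 0)
5 bins × 10 = 50; used 38; unused 12.

12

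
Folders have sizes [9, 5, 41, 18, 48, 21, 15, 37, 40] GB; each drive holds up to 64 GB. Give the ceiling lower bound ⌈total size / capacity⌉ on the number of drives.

Total size = 9 + 5 + 41 + 18 + 48 + 21 + 15 + 37 + 40 = 234 GB.
⌈234 / 64⌉ = 4.

4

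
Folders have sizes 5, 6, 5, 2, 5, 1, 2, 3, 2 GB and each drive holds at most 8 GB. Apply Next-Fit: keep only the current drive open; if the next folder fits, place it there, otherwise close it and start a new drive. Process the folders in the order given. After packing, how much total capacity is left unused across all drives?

9

Put 5 GB in drive 1; 3 GB remain.
Put 6 GB in drive 2; 2 GB remain.
Put 5 GB in drive 3; 3 GB remain.
Put 2 GB in drive 3; 1 GB remain.
Put 5 GB in drive 4; 3 GB remain.
Put 1 GB in drive 4; 2 GB remain.
Put 2 GB in drive 4; 0 GB remain.
Put 3 GB in drive 5; 5 GB remain.
Put 2 GB in drive 5; 3 GB remain.
5 drives × 8 GB = 40 GB; used 31 GB; unused 9 GB.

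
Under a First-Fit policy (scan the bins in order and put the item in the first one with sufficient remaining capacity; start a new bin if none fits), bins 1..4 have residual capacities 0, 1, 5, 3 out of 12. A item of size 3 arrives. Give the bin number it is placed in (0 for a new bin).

Bins with room: bin 3 (5), bin 4 (3).
The first with room is bin 3.

3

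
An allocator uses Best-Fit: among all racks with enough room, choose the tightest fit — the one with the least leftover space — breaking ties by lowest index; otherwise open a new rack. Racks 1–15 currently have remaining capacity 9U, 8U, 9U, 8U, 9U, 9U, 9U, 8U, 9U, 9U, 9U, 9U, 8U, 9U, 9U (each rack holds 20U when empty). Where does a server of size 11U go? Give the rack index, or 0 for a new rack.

0

No rack has ≥ 11U free, so a new rack is opened.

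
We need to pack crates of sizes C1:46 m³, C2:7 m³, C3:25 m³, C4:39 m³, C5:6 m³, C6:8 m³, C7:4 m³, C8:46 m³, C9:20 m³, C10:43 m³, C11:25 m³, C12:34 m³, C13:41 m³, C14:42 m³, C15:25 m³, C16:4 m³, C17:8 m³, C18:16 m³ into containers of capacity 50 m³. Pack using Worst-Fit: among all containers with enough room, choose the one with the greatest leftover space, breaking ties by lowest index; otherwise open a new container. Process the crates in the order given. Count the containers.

container 1: place C1 (46 m³), 4 m³ left
container 2: place C2 (7 m³), 43 m³ left
container 2: place C3 (25 m³), 18 m³ left
container 3: place C4 (39 m³), 11 m³ left
container 2: place C5 (6 m³), 12 m³ left
container 2: place C6 (8 m³), 4 m³ left
container 3: place C7 (4 m³), 7 m³ left
container 4: place C8 (46 m³), 4 m³ left
container 5: place C9 (20 m³), 30 m³ left
container 6: place C10 (43 m³), 7 m³ left
container 5: place C11 (25 m³), 5 m³ left
container 7: place C12 (34 m³), 16 m³ left
container 8: place C13 (41 m³), 9 m³ left
container 9: place C14 (42 m³), 8 m³ left
container 10: place C15 (25 m³), 25 m³ left
container 10: place C16 (4 m³), 21 m³ left
container 10: place C17 (8 m³), 13 m³ left
container 7: place C18 (16 m³), 0 m³ left

10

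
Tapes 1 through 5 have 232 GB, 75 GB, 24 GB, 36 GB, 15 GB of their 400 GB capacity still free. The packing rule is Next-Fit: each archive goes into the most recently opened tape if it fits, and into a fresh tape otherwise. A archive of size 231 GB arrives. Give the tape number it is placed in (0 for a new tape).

Next-Fit only looks at tape 5, which has 15 GB free.
231 GB does not fit, so a new tape is opened.

0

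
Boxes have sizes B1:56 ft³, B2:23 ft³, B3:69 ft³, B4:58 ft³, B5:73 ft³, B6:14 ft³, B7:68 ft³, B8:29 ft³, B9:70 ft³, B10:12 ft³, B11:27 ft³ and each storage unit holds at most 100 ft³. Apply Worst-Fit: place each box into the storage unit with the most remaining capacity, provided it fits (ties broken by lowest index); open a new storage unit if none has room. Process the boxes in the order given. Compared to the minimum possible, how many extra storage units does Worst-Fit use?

0

Worst-Fit: [56,23] [69,12] [58,14] [73] [68,29] [70,27] → 6 storage units.
6 boxes exceed 50 ft³ (half the capacity), and no two of those can share a storage unit, so at least 6 storage units are needed.
So 6 is already optimal.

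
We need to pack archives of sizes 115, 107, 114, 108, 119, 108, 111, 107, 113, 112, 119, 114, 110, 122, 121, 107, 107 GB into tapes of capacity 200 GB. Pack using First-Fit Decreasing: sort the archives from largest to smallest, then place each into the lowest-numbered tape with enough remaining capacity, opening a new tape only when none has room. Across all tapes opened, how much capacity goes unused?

Sorted descending: 122, 121, 119, 119, 115, 114, 114, 113, 112, 111, 110, 108, 108, 107, 107, 107, 107.
Put 122 GB in tape 1; 78 GB remain.
Put 121 GB in tape 2; 79 GB remain.
Put 119 GB in tape 3; 81 GB remain.
Put 119 GB in tape 4; 81 GB remain.
Put 115 GB in tape 5; 85 GB remain.
Put 114 GB in tape 6; 86 GB remain.
Put 114 GB in tape 7; 86 GB remain.
Put 113 GB in tape 8; 87 GB remain.
Put 112 GB in tape 9; 88 GB remain.
Put 111 GB in tape 10; 89 GB remain.
Put 110 GB in tape 11; 90 GB remain.
Put 108 GB in tape 12; 92 GB remain.
Put 108 GB in tape 13; 92 GB remain.
Put 107 GB in tape 14; 93 GB remain.
Put 107 GB in tape 15; 93 GB remain.
Put 107 GB in tape 16; 93 GB remain.
Put 107 GB in tape 17; 93 GB remain.
17 tapes × 200 GB = 3400 GB; used 1914 GB; unused 1486 GB.

1486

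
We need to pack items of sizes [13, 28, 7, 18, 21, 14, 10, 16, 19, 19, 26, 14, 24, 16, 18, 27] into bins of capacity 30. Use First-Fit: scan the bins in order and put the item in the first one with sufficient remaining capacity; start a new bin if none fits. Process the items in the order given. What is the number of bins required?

13 → bin 1 (remaining 17)
28 → bin 2 (remaining 2)
7 → bin 1 (remaining 10)
18 → bin 3 (remaining 12)
21 → bin 4 (remaining 9)
14 → bin 5 (remaining 16)
10 → bin 1 (remaining 0)
16 → bin 5 (remaining 0)
19 → bin 6 (remaining 11)
19 → bin 7 (remaining 11)
26 → bin 8 (remaining 4)
14 → bin 9 (remaining 16)
24 → bin 10 (remaining 6)
16 → bin 9 (remaining 0)
18 → bin 11 (remaining 12)
27 → bin 12 (remaining 3)

12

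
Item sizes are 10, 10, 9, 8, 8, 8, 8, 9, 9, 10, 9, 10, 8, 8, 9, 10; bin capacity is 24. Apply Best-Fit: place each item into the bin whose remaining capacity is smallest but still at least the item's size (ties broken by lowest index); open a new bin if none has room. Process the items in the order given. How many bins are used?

8

10 → bin 1 (remaining 14)
10 → bin 1 (remaining 4)
9 → bin 2 (remaining 15)
8 → bin 2 (remaining 7)
8 → bin 3 (remaining 16)
8 → bin 3 (remaining 8)
8 → bin 3 (remaining 0)
9 → bin 4 (remaining 15)
9 → bin 4 (remaining 6)
10 → bin 5 (remaining 14)
9 → bin 5 (remaining 5)
10 → bin 6 (remaining 14)
8 → bin 6 (remaining 6)
8 → bin 7 (remaining 16)
9 → bin 7 (remaining 7)
10 → bin 8 (remaining 14)
Final bins: [10,10] [9,8] [8,8,8] [9,9] [10,9] [10,8] [8,9] [10].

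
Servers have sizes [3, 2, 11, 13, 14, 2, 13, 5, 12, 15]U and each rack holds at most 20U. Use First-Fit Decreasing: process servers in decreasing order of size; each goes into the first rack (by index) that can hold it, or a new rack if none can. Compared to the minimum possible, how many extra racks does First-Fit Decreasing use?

First-Fit Decreasing: [15,5] [14,3,2] [13,2] [13] [12] [11] → 6 racks.
6 servers exceed 10U (half the capacity), and no two of those can share a rack, so at least 6 racks are needed.
So 6 is already optimal.

0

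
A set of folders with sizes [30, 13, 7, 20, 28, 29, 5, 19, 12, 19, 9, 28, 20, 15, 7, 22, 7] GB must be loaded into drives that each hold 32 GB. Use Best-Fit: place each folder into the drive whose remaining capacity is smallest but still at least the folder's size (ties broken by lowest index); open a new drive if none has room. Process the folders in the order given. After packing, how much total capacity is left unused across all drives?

62

30 GB → drive 1 (remaining 2 GB)
13 GB → drive 2 (remaining 19 GB)
7 GB → drive 2 (remaining 12 GB)
20 GB → drive 3 (remaining 12 GB)
28 GB → drive 4 (remaining 4 GB)
29 GB → drive 5 (remaining 3 GB)
5 GB → drive 2 (remaining 7 GB)
19 GB → drive 6 (remaining 13 GB)
12 GB → drive 3 (remaining 0 GB)
19 GB → drive 7 (remaining 13 GB)
9 GB → drive 6 (remaining 4 GB)
28 GB → drive 8 (remaining 4 GB)
20 GB → drive 9 (remaining 12 GB)
15 GB → drive 10 (remaining 17 GB)
7 GB → drive 2 (remaining 0 GB)
22 GB → drive 11 (remaining 10 GB)
7 GB → drive 11 (remaining 3 GB)
11 drives × 32 GB = 352 GB; used 290 GB; unused 62 GB.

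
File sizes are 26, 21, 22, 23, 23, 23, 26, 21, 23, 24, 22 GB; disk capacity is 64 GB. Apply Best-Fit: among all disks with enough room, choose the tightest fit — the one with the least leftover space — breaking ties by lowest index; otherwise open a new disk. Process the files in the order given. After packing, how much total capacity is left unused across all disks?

130

26 GB → disk 1 (remaining 38 GB)
21 GB → disk 1 (remaining 17 GB)
22 GB → disk 2 (remaining 42 GB)
23 GB → disk 2 (remaining 19 GB)
23 GB → disk 3 (remaining 41 GB)
23 GB → disk 3 (remaining 18 GB)
26 GB → disk 4 (remaining 38 GB)
21 GB → disk 4 (remaining 17 GB)
23 GB → disk 5 (remaining 41 GB)
24 GB → disk 5 (remaining 17 GB)
22 GB → disk 6 (remaining 42 GB)
6 disks × 64 GB = 384 GB; used 254 GB; unused 130 GB.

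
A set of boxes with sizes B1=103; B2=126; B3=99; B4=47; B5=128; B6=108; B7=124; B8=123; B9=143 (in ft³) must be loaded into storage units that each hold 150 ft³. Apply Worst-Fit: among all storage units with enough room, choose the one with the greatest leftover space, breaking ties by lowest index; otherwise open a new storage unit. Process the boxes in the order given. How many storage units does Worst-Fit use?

8 storage units

B1 (103 ft³) → storage unit 1 (remaining 47 ft³)
B2 (126 ft³) → storage unit 2 (remaining 24 ft³)
B3 (99 ft³) → storage unit 3 (remaining 51 ft³)
B4 (47 ft³) → storage unit 3 (remaining 4 ft³)
B5 (128 ft³) → storage unit 4 (remaining 22 ft³)
B6 (108 ft³) → storage unit 5 (remaining 42 ft³)
B7 (124 ft³) → storage unit 6 (remaining 26 ft³)
B8 (123 ft³) → storage unit 7 (remaining 27 ft³)
B9 (143 ft³) → storage unit 8 (remaining 7 ft³)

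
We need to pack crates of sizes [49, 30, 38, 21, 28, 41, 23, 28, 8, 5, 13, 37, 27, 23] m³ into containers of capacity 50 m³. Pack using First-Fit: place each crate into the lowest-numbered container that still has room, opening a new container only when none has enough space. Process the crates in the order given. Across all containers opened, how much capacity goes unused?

container 1: place 49 m³, 1 m³ left
container 2: place 30 m³, 20 m³ left
container 3: place 38 m³, 12 m³ left
container 4: place 21 m³, 29 m³ left
container 4: place 28 m³, 1 m³ left
container 5: place 41 m³, 9 m³ left
container 6: place 23 m³, 27 m³ left
container 7: place 28 m³, 22 m³ left
container 2: place 8 m³, 12 m³ left
container 2: place 5 m³, 7 m³ left
container 6: place 13 m³, 14 m³ left
container 8: place 37 m³, 13 m³ left
container 9: place 27 m³, 23 m³ left
container 9: place 23 m³, 0 m³ left
9 containers × 50 m³ = 450 m³; used 371 m³; unused 79 m³.

79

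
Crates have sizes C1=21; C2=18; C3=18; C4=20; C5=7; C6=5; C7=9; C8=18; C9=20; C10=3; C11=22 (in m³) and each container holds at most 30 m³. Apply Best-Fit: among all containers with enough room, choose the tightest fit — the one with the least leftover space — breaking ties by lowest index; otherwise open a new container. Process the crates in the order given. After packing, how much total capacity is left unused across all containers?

Put C1 (21 m³) in container 1; 9 m³ remain.
Put C2 (18 m³) in container 2; 12 m³ remain.
Put C3 (18 m³) in container 3; 12 m³ remain.
Put C4 (20 m³) in container 4; 10 m³ remain.
Put C5 (7 m³) in container 1; 2 m³ remain.
Put C6 (5 m³) in container 4; 5 m³ remain.
Put C7 (9 m³) in container 2; 3 m³ remain.
Put C8 (18 m³) in container 5; 12 m³ remain.
Put C9 (20 m³) in container 6; 10 m³ remain.
Put C10 (3 m³) in container 2; 0 m³ remain.
Put C11 (22 m³) in container 7; 8 m³ remain.
7 containers × 30 m³ = 210 m³; used 161 m³; unused 49 m³.

49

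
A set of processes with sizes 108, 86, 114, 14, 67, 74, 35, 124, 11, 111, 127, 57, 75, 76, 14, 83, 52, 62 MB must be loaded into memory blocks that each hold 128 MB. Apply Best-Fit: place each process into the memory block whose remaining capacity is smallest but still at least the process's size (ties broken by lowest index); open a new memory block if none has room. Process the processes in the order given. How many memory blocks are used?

Put 108 MB in memory block 1; 20 MB remain.
Put 86 MB in memory block 2; 42 MB remain.
Put 114 MB in memory block 3; 14 MB remain.
Put 14 MB in memory block 3; 0 MB remain.
Put 67 MB in memory block 4; 61 MB remain.
Put 74 MB in memory block 5; 54 MB remain.
Put 35 MB in memory block 2; 7 MB remain.
Put 124 MB in memory block 6; 4 MB remain.
Put 11 MB in memory block 1; 9 MB remain.
Put 111 MB in memory block 7; 17 MB remain.
Put 127 MB in memory block 8; 1 MB remain.
Put 57 MB in memory block 4; 4 MB remain.
Put 75 MB in memory block 9; 53 MB remain.
Put 76 MB in memory block 10; 52 MB remain.
Put 14 MB in memory block 7; 3 MB remain.
Put 83 MB in memory block 11; 45 MB remain.
Put 52 MB in memory block 10; 0 MB remain.
Put 62 MB in memory block 12; 66 MB remain.
Final memory blocks: [108,11] [86,35] [114,14] [67,57] [74] [124] [111,14] [127] [75] [76,52] [83] [62].

12 memory blocks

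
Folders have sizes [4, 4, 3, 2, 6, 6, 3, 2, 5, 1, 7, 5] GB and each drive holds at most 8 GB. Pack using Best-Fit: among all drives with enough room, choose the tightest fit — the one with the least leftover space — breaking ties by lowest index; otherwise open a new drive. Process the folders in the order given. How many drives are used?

Put 4 GB in drive 1; 4 GB remain.
Put 4 GB in drive 1; 0 GB remain.
Put 3 GB in drive 2; 5 GB remain.
Put 2 GB in drive 2; 3 GB remain.
Put 6 GB in drive 3; 2 GB remain.
Put 6 GB in drive 4; 2 GB remain.
Put 3 GB in drive 2; 0 GB remain.
Put 2 GB in drive 3; 0 GB remain.
Put 5 GB in drive 5; 3 GB remain.
Put 1 GB in drive 4; 1 GB remain.
Put 7 GB in drive 6; 1 GB remain.
Put 5 GB in drive 7; 3 GB remain.

7 drives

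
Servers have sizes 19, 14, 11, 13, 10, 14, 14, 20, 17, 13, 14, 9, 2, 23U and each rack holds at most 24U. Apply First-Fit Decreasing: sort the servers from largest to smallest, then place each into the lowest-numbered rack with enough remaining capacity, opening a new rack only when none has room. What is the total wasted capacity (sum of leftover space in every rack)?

Sorted descending: 23, 20, 19, 17, 14, 14, 14, 14, 13, 13, 11, 10, 9, 2.
23U → rack 1 (remaining 1U)
20U → rack 2 (remaining 4U)
19U → rack 3 (remaining 5U)
17U → rack 4 (remaining 7U)
14U → rack 5 (remaining 10U)
14U → rack 6 (remaining 10U)
14U → rack 7 (remaining 10U)
14U → rack 8 (remaining 10U)
13U → rack 9 (remaining 11U)
13U → rack 10 (remaining 11U)
11U → rack 9 (remaining 0U)
10U → rack 5 (remaining 0U)
9U → rack 6 (remaining 1U)
2U → rack 2 (remaining 2U)
10 racks × 24U = 240U; used 193U; unused 47U.

47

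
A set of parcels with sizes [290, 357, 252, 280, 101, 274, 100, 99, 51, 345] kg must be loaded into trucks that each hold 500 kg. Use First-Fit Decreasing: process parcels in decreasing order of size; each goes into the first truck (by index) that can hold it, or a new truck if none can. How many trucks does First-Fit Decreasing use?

Sorted descending: 357, 345, 290, 280, 274, 252, 101, 100, 99, 51.
357 kg → truck 1 (remaining 143 kg)
345 kg → truck 2 (remaining 155 kg)
290 kg → truck 3 (remaining 210 kg)
280 kg → truck 4 (remaining 220 kg)
274 kg → truck 5 (remaining 226 kg)
252 kg → truck 6 (remaining 248 kg)
101 kg → truck 1 (remaining 42 kg)
100 kg → truck 2 (remaining 55 kg)
99 kg → truck 3 (remaining 111 kg)
51 kg → truck 2 (remaining 4 kg)
Final trucks: [357,101] [345,100,51] [290,99] [280] [274] [252].

6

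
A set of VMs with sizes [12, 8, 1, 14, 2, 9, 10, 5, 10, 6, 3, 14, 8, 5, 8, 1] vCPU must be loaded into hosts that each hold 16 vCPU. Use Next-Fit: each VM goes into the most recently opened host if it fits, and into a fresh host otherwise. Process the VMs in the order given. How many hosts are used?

10 hosts

Put 12 vCPU in host 1; 4 vCPU remain.
Put 8 vCPU in host 2; 8 vCPU remain.
Put 1 vCPU in host 2; 7 vCPU remain.
Put 14 vCPU in host 3; 2 vCPU remain.
Put 2 vCPU in host 3; 0 vCPU remain.
Put 9 vCPU in host 4; 7 vCPU remain.
Put 10 vCPU in host 5; 6 vCPU remain.
Put 5 vCPU in host 5; 1 vCPU remain.
Put 10 vCPU in host 6; 6 vCPU remain.
Put 6 vCPU in host 6; 0 vCPU remain.
Put 3 vCPU in host 7; 13 vCPU remain.
Put 14 vCPU in host 8; 2 vCPU remain.
Put 8 vCPU in host 9; 8 vCPU remain.
Put 5 vCPU in host 9; 3 vCPU remain.
Put 8 vCPU in host 10; 8 vCPU remain.
Put 1 vCPU in host 10; 7 vCPU remain.
Final hosts: [12] [8,1] [14,2] [9] [10,5] [10,6] [3] [14] [8,5] [8,1].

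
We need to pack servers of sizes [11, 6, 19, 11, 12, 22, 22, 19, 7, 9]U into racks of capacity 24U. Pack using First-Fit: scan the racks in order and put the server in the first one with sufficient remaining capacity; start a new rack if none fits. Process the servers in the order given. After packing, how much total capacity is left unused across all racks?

30

Put 11U in rack 1; 13U remain.
Put 6U in rack 1; 7U remain.
Put 19U in rack 2; 5U remain.
Put 11U in rack 3; 13U remain.
Put 12U in rack 3; 1U remain.
Put 22U in rack 4; 2U remain.
Put 22U in rack 5; 2U remain.
Put 19U in rack 6; 5U remain.
Put 7U in rack 1; 0U remain.
Put 9U in rack 7; 15U remain.
7 racks × 24U = 168U; used 138U; unused 30U.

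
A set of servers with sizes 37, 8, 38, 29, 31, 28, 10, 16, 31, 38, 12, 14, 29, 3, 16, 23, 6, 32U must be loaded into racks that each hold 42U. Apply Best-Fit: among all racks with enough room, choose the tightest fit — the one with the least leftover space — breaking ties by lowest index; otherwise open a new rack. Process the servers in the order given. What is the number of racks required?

11

Put 37U in rack 1; 5U remain.
Put 8U in rack 2; 34U remain.
Put 38U in rack 3; 4U remain.
Put 29U in rack 2; 5U remain.
Put 31U in rack 4; 11U remain.
Put 28U in rack 5; 14U remain.
Put 10U in rack 4; 1U remain.
Put 16U in rack 6; 26U remain.
Put 31U in rack 7; 11U remain.
Put 38U in rack 8; 4U remain.
Put 12U in rack 5; 2U remain.
Put 14U in rack 6; 12U remain.
Put 29U in rack 9; 13U remain.
Put 3U in rack 3; 1U remain.
Put 16U in rack 10; 26U remain.
Put 23U in rack 10; 3U remain.
Put 6U in rack 7; 5U remain.
Put 32U in rack 11; 10U remain.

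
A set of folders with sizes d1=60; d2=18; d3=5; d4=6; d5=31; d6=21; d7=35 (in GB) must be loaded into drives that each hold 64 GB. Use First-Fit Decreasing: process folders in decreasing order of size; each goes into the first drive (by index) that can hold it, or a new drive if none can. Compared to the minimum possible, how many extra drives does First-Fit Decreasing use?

0

First-Fit Decreasing: [60] [35,21,6] [31,18,5] → 3 drives.
Total size 176 GB; any packing needs at least ⌈176/64⌉ = 3 drives.
So 3 is already optimal.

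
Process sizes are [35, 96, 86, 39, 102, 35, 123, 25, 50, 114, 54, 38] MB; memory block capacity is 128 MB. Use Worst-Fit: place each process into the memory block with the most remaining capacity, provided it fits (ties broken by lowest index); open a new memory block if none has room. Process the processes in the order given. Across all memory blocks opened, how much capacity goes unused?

memory block 1: place 35 MB, 93 MB left
memory block 2: place 96 MB, 32 MB left
memory block 1: place 86 MB, 7 MB left
memory block 3: place 39 MB, 89 MB left
memory block 4: place 102 MB, 26 MB left
memory block 3: place 35 MB, 54 MB left
memory block 5: place 123 MB, 5 MB left
memory block 3: place 25 MB, 29 MB left
memory block 6: place 50 MB, 78 MB left
memory block 7: place 114 MB, 14 MB left
memory block 6: place 54 MB, 24 MB left
memory block 8: place 38 MB, 90 MB left
8 memory blocks × 128 MB = 1024 MB; used 797 MB; unused 227 MB.

227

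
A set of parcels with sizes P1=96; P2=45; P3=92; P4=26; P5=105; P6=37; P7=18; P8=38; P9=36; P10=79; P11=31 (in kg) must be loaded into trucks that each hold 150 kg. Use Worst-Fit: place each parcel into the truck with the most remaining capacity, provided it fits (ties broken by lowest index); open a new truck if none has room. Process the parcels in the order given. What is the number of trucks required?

5

Put P1 (96 kg) in truck 1; 54 kg remain.
Put P2 (45 kg) in truck 1; 9 kg remain.
Put P3 (92 kg) in truck 2; 58 kg remain.
Put P4 (26 kg) in truck 2; 32 kg remain.
Put P5 (105 kg) in truck 3; 45 kg remain.
Put P6 (37 kg) in truck 3; 8 kg remain.
Put P7 (18 kg) in truck 2; 14 kg remain.
Put P8 (38 kg) in truck 4; 112 kg remain.
Put P9 (36 kg) in truck 4; 76 kg remain.
Put P10 (79 kg) in truck 5; 71 kg remain.
Put P11 (31 kg) in truck 4; 45 kg remain.
Final trucks: [96,45] [92,26,18] [105,37] [38,36,31] [79].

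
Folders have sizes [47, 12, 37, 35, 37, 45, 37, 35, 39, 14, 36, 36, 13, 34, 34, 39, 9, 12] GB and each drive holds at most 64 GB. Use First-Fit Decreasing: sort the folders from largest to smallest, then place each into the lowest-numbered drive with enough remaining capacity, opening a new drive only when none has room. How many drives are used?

Sorted descending: 47, 45, 39, 39, 37, 37, 37, 36, 36, 35, 35, 34, 34, 14, 13, 12, 12, 9.
drive 1: place 47 GB, 17 GB left
drive 2: place 45 GB, 19 GB left
drive 3: place 39 GB, 25 GB left
drive 4: place 39 GB, 25 GB left
drive 5: place 37 GB, 27 GB left
drive 6: place 37 GB, 27 GB left
drive 7: place 37 GB, 27 GB left
drive 8: place 36 GB, 28 GB left
drive 9: place 36 GB, 28 GB left
drive 10: place 35 GB, 29 GB left
drive 11: place 35 GB, 29 GB left
drive 12: place 34 GB, 30 GB left
drive 13: place 34 GB, 30 GB left
drive 1: place 14 GB, 3 GB left
drive 2: place 13 GB, 6 GB left
drive 3: place 12 GB, 13 GB left
drive 3: place 12 GB, 1 GB left
drive 4: place 9 GB, 16 GB left

13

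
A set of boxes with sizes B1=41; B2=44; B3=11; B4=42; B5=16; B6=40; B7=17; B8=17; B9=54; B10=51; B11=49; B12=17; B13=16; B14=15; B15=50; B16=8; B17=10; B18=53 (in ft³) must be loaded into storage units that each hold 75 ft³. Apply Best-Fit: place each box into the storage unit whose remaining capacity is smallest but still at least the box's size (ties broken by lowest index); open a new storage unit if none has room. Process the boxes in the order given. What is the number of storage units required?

storage unit 1: place B1 (41 ft³), 34 ft³ left
storage unit 2: place B2 (44 ft³), 31 ft³ left
storage unit 2: place B3 (11 ft³), 20 ft³ left
storage unit 3: place B4 (42 ft³), 33 ft³ left
storage unit 2: place B5 (16 ft³), 4 ft³ left
storage unit 4: place B6 (40 ft³), 35 ft³ left
storage unit 3: place B7 (17 ft³), 16 ft³ left
storage unit 1: place B8 (17 ft³), 17 ft³ left
storage unit 5: place B9 (54 ft³), 21 ft³ left
storage unit 6: place B10 (51 ft³), 24 ft³ left
storage unit 7: place B11 (49 ft³), 26 ft³ left
storage unit 1: place B12 (17 ft³), 0 ft³ left
storage unit 3: place B13 (16 ft³), 0 ft³ left
storage unit 5: place B14 (15 ft³), 6 ft³ left
storage unit 8: place B15 (50 ft³), 25 ft³ left
storage unit 6: place B16 (8 ft³), 16 ft³ left
storage unit 6: place B17 (10 ft³), 6 ft³ left
storage unit 9: place B18 (53 ft³), 22 ft³ left
Final storage units: [41,17,17] [44,11,16] [42,17,16] [40] [54,15] [51,8,10] [49] [50] [53].

9 storage units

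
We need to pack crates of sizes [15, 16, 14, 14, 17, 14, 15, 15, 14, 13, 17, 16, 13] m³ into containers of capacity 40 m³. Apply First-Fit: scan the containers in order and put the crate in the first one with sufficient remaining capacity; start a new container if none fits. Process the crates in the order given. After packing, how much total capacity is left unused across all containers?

Put 15 m³ in container 1; 25 m³ remain.
Put 16 m³ in container 1; 9 m³ remain.
Put 14 m³ in container 2; 26 m³ remain.
Put 14 m³ in container 2; 12 m³ remain.
Put 17 m³ in container 3; 23 m³ remain.
Put 14 m³ in container 3; 9 m³ remain.
Put 15 m³ in container 4; 25 m³ remain.
Put 15 m³ in container 4; 10 m³ remain.
Put 14 m³ in container 5; 26 m³ remain.
Put 13 m³ in container 5; 13 m³ remain.
Put 17 m³ in container 6; 23 m³ remain.
Put 16 m³ in container 6; 7 m³ remain.
Put 13 m³ in container 5; 0 m³ remain.
6 containers × 40 m³ = 240 m³; used 193 m³; unused 47 m³.

47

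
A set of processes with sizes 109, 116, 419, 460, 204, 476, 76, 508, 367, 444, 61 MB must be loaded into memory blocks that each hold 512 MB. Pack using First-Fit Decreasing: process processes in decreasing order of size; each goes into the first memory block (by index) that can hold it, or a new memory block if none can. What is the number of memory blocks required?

Sorted descending: 508, 476, 460, 444, 419, 367, 204, 116, 109, 76, 61.
Put 508 MB in memory block 1; 4 MB remain.
Put 476 MB in memory block 2; 36 MB remain.
Put 460 MB in memory block 3; 52 MB remain.
Put 444 MB in memory block 4; 68 MB remain.
Put 419 MB in memory block 5; 93 MB remain.
Put 367 MB in memory block 6; 145 MB remain.
Put 204 MB in memory block 7; 308 MB remain.
Put 116 MB in memory block 6; 29 MB remain.
Put 109 MB in memory block 7; 199 MB remain.
Put 76 MB in memory block 5; 17 MB remain.
Put 61 MB in memory block 4; 7 MB remain.
Final memory blocks: [508] [476] [460] [444,61] [419,76] [367,116] [204,109].

7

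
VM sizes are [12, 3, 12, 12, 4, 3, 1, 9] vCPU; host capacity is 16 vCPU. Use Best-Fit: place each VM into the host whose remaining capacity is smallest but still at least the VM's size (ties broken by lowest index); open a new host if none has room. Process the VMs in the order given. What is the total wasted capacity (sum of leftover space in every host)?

8

12 vCPU → host 1 (remaining 4 vCPU)
3 vCPU → host 1 (remaining 1 vCPU)
12 vCPU → host 2 (remaining 4 vCPU)
12 vCPU → host 3 (remaining 4 vCPU)
4 vCPU → host 2 (remaining 0 vCPU)
3 vCPU → host 3 (remaining 1 vCPU)
1 vCPU → host 1 (remaining 0 vCPU)
9 vCPU → host 4 (remaining 7 vCPU)
4 hosts × 16 vCPU = 64 vCPU; used 56 vCPU; unused 8 vCPU.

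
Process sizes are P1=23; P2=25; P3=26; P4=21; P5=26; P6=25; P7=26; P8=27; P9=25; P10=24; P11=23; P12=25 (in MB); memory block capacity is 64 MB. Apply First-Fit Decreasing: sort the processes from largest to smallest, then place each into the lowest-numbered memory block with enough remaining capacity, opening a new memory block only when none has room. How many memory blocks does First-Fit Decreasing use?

6

Sorted descending: 27, 26, 26, 26, 25, 25, 25, 25, 24, 23, 23, 21.
27 MB → memory block 1 (remaining 37 MB)
26 MB → memory block 1 (remaining 11 MB)
26 MB → memory block 2 (remaining 38 MB)
26 MB → memory block 2 (remaining 12 MB)
25 MB → memory block 3 (remaining 39 MB)
25 MB → memory block 3 (remaining 14 MB)
25 MB → memory block 4 (remaining 39 MB)
25 MB → memory block 4 (remaining 14 MB)
24 MB → memory block 5 (remaining 40 MB)
23 MB → memory block 5 (remaining 17 MB)
23 MB → memory block 6 (remaining 41 MB)
21 MB → memory block 6 (remaining 20 MB)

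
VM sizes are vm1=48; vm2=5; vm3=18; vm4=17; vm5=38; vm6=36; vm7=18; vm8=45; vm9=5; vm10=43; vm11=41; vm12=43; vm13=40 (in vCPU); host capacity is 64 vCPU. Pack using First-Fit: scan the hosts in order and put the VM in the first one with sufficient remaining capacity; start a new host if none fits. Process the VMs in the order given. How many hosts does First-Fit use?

9

vm1 (48 vCPU) → host 1 (remaining 16 vCPU)
vm2 (5 vCPU) → host 1 (remaining 11 vCPU)
vm3 (18 vCPU) → host 2 (remaining 46 vCPU)
vm4 (17 vCPU) → host 2 (remaining 29 vCPU)
vm5 (38 vCPU) → host 3 (remaining 26 vCPU)
vm6 (36 vCPU) → host 4 (remaining 28 vCPU)
vm7 (18 vCPU) → host 2 (remaining 11 vCPU)
vm8 (45 vCPU) → host 5 (remaining 19 vCPU)
vm9 (5 vCPU) → host 1 (remaining 6 vCPU)
vm10 (43 vCPU) → host 6 (remaining 21 vCPU)
vm11 (41 vCPU) → host 7 (remaining 23 vCPU)
vm12 (43 vCPU) → host 8 (remaining 21 vCPU)
vm13 (40 vCPU) → host 9 (remaining 24 vCPU)
Final hosts: [48,5,5] [18,17,18] [38] [36] [45] [43] [41] [43] [40].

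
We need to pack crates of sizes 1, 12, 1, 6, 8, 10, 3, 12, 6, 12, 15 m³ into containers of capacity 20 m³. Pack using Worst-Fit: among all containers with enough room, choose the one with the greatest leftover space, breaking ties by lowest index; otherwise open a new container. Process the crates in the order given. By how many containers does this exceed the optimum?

Worst-Fit: [1,12,1,6] [8,10] [3,12] [6,12] [15] → 5 containers.
Total size 86 m³; any packing needs at least ⌈86/20⌉ = 5 containers.
So 5 is already optimal.

0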